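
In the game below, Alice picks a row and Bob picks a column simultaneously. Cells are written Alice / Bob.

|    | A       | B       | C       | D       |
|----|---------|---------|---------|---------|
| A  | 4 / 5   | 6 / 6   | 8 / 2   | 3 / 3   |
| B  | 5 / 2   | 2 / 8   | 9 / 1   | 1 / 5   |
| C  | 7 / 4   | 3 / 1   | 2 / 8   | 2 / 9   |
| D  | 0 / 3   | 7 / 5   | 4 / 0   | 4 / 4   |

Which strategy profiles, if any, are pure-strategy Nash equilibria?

Check mutual best responses: a cell is a NE iff neither player can gain by unilaterally deviating.
Alice's best responses — vs A: C (payoff 7); vs B: D (payoff 7); vs C: B (payoff 9); vs D: D (payoff 4).
Bob's best responses — vs A: B (payoff 6); vs B: B (payoff 8); vs C: D (payoff 9); vs D: B (payoff 5).
The only mutual best response is (D, B); neither player gains by switching there.

(D, B)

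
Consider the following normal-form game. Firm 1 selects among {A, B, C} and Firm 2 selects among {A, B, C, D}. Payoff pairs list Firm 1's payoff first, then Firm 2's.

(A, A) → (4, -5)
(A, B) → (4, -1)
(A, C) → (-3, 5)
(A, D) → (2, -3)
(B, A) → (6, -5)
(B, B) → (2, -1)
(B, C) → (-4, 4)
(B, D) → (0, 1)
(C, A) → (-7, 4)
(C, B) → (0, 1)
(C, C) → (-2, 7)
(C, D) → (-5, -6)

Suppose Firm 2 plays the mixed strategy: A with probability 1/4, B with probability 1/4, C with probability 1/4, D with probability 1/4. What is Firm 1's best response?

A

Firm 1's best reply maximizes expected payoff against the mix.
A: (1/4)·4 + (1/4)·4 + (1/4)·(-3) + (1/4)·2 = 7/4
B: (1/4)·6 + (1/4)·2 + (1/4)·(-4) + (1/4)·0 = 1
C: (1/4)·(-7) + (1/4)·0 + (1/4)·(-2) + (1/4)·(-5) = -7/2
Highest expected payoff is 7/4, from A.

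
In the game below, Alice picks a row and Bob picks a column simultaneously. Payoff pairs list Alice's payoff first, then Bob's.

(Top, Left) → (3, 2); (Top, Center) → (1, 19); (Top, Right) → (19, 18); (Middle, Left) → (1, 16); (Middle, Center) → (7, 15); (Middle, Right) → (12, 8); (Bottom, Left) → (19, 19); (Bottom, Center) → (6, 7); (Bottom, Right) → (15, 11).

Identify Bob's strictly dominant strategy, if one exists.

Check whether one of Bob's strategies beats all alternatives regardless of what the opponent does.
Left is not dominant: against Top, Center gives 19 > 2.
Center is not dominant: against Middle, Left gives 16 > 15.
Right is not dominant: against Top, Center gives 19 > 18.
No single strategy is best against every opponent action.

None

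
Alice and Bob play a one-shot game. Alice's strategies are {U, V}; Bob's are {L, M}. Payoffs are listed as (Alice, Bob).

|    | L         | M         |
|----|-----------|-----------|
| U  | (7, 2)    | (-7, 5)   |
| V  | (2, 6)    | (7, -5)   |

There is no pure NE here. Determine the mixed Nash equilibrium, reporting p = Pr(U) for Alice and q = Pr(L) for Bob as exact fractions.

p = 11/14, q = 14/19

Each player's mixing probability is pinned down by making the *other* player indifferent.
Bob indifferent between L and M: p·2 + (1−p)·6 = p·5 + (1−p)·(-5) ⟹ 6 + (-4)p = (-5) + 10p ⟹ p = 11/14.
Alice indifferent between U and V: q·7 + (1−q)·(-7) = q·2 + (1−q)·7 ⟹ (-7) + 14q = 7 + (-5)q ⟹ q = 14/19.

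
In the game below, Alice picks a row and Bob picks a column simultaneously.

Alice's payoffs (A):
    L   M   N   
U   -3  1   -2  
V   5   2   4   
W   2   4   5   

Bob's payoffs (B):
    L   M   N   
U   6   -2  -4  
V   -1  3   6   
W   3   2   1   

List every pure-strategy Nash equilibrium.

A profile is a Nash equilibrium when each player is best-responding to the other.
Alice's best responses — vs L: V (payoff 5); vs M: W (payoff 4); vs N: W (payoff 5).
Bob's best responses — vs U: L (payoff 6); vs V: N (payoff 6); vs W: L (payoff 3).
No cell has both players best-responding. For instance, Alice's best reply to M is W, but against W Bob prefers L over M.

None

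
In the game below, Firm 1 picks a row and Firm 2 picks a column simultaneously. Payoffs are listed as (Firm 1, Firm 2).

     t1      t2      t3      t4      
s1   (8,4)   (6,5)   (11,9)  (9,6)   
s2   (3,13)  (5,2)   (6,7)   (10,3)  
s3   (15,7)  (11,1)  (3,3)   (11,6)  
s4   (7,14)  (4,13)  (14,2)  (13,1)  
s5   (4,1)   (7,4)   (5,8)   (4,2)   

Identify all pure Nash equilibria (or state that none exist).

(s3, t1)

Find each player's best response to every opponent strategy; NE are the intersections.
Firm 1's best responses — vs t1: s3 (payoff 15); vs t2: s3 (payoff 11); vs t3: s4 (payoff 14); vs t4: s4 (payoff 13).
Firm 2's best responses — vs s1: t3 (payoff 9); vs s2: t1 (payoff 13); vs s3: t1 (payoff 7); vs s4: t1 (payoff 14); vs s5: t3 (payoff 8).
The only mutual best response is (s3, t1); neither player gains by switching there.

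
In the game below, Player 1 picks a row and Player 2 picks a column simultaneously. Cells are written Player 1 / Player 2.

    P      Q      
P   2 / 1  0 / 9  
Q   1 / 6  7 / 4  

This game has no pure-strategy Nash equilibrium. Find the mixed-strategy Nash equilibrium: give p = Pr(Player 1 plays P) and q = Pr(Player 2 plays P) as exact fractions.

p = 1/5, q = 7/8

In a mixed NE each player is indifferent between their pure strategies, so the opponent's mix sets the indifference.
Player 2 indifferent between P and Q: p·1 + (1−p)·6 = p·9 + (1−p)·4 ⟹ 6 + (-5)p = 4 + 5p ⟹ p = 1/5.
Player 1 indifferent between P and Q: q·2 + (1−q)·0 = q·1 + (1−q)·7 ⟹ 0 + 2q = 7 + (-6)q ⟹ q = 7/8.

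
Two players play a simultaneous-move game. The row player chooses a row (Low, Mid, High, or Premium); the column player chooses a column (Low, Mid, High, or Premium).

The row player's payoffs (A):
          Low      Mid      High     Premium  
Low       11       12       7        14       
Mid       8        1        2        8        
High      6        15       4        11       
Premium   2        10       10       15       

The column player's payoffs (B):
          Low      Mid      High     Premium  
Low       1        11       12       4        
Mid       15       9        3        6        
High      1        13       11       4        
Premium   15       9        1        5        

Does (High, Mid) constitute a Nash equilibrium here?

Holding the column player at Mid: the row player gets 15 from High, versus 12 from Low, 1 from Mid, 10 from Premium. No profitable deviation for the row player.
Holding the row player at High: the column player gets 13 from Mid, versus 1 from Low, 11 from High, 4 from Premium. No profitable deviation for the column player either.

Yes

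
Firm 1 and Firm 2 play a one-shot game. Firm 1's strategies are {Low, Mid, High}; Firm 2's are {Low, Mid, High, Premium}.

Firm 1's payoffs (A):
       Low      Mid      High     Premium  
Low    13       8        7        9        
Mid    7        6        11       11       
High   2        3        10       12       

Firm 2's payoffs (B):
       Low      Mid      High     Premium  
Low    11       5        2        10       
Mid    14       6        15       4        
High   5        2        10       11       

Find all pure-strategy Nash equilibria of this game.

(Low, Low), (Mid, High), and (High, Premium)

Find each player's best response to every opponent strategy; NE are the intersections.
Firm 1's best responses — vs Low: Low (payoff 13); vs Mid: Low (payoff 8); vs High: Mid (payoff 11); vs Premium: High (payoff 12).
Firm 2's best responses — vs Low: Low (payoff 11); vs Mid: High (payoff 15); vs High: Premium (payoff 11).
Mutual best responses occur at (Low, Low), (Mid, High), and (High, Premium); at each, neither player gains by switching.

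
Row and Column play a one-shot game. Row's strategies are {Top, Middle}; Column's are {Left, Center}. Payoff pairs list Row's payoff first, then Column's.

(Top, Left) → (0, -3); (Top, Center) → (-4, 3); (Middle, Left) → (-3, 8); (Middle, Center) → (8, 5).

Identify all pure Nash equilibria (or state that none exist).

Check mutual best responses: a cell is a NE iff neither player can gain by unilaterally deviating.
Row's best responses — vs Left: Top (payoff 0); vs Center: Middle (payoff 8).
Column's best responses — vs Top: Center (payoff 3); vs Middle: Left (payoff 8).
No cell has both players best-responding. For instance, Row's best reply to Center is Middle, but against Middle Column prefers Left over Center.

There is no pure-strategy Nash equilibrium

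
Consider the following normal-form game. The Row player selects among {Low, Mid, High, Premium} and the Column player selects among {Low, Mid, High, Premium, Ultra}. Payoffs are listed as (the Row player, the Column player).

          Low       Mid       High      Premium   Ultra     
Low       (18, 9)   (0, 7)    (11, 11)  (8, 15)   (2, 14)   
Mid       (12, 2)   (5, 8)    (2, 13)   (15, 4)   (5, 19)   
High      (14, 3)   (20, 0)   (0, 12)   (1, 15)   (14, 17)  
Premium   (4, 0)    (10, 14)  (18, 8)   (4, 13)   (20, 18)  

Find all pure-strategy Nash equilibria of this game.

(Premium, Ultra)

Find each player's best response to every opponent strategy; NE are the intersections.
The Row player's best responses — vs Low: Low (payoff 18); vs Mid: High (payoff 20); vs High: Premium (payoff 18); vs Premium: Mid (payoff 15); vs Ultra: Premium (payoff 20).
The Column player's best responses — vs Low: Premium (payoff 15); vs Mid: Ultra (payoff 19); vs High: Ultra (payoff 17); vs Premium: Ultra (payoff 18).
The only mutual best response is (Premium, Ultra); neither player gains by switching there.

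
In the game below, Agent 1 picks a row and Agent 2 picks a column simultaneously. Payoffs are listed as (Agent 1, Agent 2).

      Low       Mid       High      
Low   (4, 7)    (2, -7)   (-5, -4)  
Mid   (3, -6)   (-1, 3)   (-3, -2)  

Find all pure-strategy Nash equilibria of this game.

Check mutual best responses: a cell is a NE iff neither player can gain by unilaterally deviating.
Agent 1's best responses — vs Low: Low (payoff 4); vs Mid: Low (payoff 2); vs High: Mid (payoff -3).
Agent 2's best responses — vs Low: Low (payoff 7); vs Mid: Mid (payoff 3).
The only mutual best response is (Low, Low); neither player gains by switching there.

(Low, Low)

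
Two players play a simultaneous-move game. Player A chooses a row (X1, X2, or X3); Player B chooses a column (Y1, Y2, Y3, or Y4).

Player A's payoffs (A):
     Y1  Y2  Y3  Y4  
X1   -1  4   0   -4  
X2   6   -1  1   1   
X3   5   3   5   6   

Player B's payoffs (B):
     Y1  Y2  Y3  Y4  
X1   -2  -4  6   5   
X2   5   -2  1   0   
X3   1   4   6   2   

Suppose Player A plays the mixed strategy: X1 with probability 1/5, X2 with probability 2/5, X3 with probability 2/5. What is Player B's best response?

Y3

Compute Player B's expected payoff from each pure strategy against the given mix.
Y1: (1/5)·(-2) + (2/5)·5 + (2/5)·1 = 2
Y2: (1/5)·(-4) + (2/5)·(-2) + (2/5)·4 = 0
Y3: (1/5)·6 + (2/5)·1 + (2/5)·6 = 4
Y4: (1/5)·5 + (2/5)·0 + (2/5)·2 = 9/5
Highest expected payoff is 4, from Y3.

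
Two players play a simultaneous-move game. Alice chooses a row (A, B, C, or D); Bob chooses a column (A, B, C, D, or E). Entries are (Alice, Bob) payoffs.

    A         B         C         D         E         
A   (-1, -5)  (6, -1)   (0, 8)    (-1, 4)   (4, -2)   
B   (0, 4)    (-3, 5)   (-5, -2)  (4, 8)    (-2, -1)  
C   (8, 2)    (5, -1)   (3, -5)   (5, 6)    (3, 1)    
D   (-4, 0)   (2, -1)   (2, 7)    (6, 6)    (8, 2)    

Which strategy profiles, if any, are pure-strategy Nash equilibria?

No pure-strategy Nash equilibrium

Find each player's best response to every opponent strategy; NE are the intersections.
Alice's best responses — vs A: C (payoff 8); vs B: A (payoff 6); vs C: C (payoff 3); vs D: D (payoff 6); vs E: D (payoff 8).
Bob's best responses — vs A: C (payoff 8); vs B: D (payoff 8); vs C: D (payoff 6); vs D: C (payoff 7).
No cell has both players best-responding. For instance, Alice's best reply to D is D, but against D Bob prefers C over D.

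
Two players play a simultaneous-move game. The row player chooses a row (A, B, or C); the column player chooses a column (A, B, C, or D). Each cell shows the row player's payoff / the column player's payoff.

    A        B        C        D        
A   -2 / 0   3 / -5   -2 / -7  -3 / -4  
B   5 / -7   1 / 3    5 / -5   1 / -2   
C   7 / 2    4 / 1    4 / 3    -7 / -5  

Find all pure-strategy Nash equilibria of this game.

Find each player's best response to every opponent strategy; NE are the intersections.
The row player's best responses — vs A: C (payoff 7); vs B: C (payoff 4); vs C: B (payoff 5); vs D: B (payoff 1).
The column player's best responses — vs A: A (payoff 0); vs B: B (payoff 3); vs C: C (payoff 3).
No cell has both players best-responding. For instance, the row player's best reply to C is B, but against B the column player prefers B over C.

None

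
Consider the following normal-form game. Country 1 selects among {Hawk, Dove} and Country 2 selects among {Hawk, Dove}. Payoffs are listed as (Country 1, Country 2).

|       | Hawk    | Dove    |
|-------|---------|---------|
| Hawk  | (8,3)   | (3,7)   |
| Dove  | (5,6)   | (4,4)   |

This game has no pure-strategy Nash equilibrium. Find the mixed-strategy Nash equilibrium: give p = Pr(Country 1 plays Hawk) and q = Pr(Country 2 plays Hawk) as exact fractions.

Each player's mixing probability is pinned down by making the *other* player indifferent.
Country 2 indifferent between Hawk and Dove: p·3 + (1−p)·6 = p·7 + (1−p)·4 ⟹ 6 + (-3)p = 4 + 3p ⟹ p = 1/3.
Country 1 indifferent between Hawk and Dove: q·8 + (1−q)·3 = q·5 + (1−q)·4 ⟹ 3 + 5q = 4 + 1q ⟹ q = 1/4.

p = 1/3, q = 1/4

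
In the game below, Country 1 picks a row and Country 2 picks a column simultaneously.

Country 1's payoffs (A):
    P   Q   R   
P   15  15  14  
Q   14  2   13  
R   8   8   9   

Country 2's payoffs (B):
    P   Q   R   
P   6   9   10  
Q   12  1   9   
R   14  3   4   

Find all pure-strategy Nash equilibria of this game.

(P, R)

Find each player's best response to every opponent strategy; NE are the intersections.
Country 1's best responses — vs P: P (payoff 15); vs Q: P (payoff 15); vs R: P (payoff 14).
Country 2's best responses — vs P: R (payoff 10); vs Q: P (payoff 12); vs R: P (payoff 14).
The only mutual best response is (P, R); neither player gains by switching there.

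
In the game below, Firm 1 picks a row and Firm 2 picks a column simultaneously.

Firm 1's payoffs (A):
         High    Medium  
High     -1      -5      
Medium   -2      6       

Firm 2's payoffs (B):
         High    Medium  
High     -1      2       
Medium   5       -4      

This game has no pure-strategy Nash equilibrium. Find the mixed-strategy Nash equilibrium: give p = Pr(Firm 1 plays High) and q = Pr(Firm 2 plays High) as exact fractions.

Each player's mixing probability is pinned down by making the *other* player indifferent.
Firm 2 indifferent between High and Medium: p·(-1) + (1−p)·5 = p·2 + (1−p)·(-4) ⟹ 5 + (-6)p = (-4) + 6p ⟹ p = 3/4.
Firm 1 indifferent between High and Medium: q·(-1) + (1−q)·(-5) = q·(-2) + (1−q)·6 ⟹ (-5) + 4q = 6 + (-8)q ⟹ q = 11/12.

p = 3/4, q = 11/12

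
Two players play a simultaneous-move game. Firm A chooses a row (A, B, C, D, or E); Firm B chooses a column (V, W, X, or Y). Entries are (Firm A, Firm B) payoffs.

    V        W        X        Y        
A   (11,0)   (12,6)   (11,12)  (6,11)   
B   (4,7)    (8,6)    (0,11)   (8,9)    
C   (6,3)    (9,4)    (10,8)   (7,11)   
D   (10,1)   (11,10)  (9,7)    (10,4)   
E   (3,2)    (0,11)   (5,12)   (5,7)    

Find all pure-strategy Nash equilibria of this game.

Find each player's best response to every opponent strategy; NE are the intersections.
Firm A's best responses — vs V: A (payoff 11); vs W: A (payoff 12); vs X: A (payoff 11); vs Y: D (payoff 10).
Firm B's best responses — vs A: X (payoff 12); vs B: X (payoff 11); vs C: Y (payoff 11); vs D: W (payoff 10); vs E: X (payoff 12).
The only mutual best response is (A, X); neither player gains by switching there.

(A, X)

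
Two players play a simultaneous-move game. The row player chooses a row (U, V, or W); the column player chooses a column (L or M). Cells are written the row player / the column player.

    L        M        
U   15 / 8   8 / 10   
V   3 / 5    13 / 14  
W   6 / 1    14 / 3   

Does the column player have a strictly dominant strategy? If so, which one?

M

A strategy is strictly dominant if it gives the column player a strictly higher payoff than every other strategy, against every choice by the opponent.
M strictly dominates: vs U: 10 > 8; vs V: 14 > 5; vs W: 3 > 1.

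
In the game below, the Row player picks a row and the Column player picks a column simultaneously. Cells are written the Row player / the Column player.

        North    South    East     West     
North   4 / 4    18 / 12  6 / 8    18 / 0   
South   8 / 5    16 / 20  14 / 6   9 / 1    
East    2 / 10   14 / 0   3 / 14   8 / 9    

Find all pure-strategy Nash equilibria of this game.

(North, South)

Check mutual best responses: a cell is a NE iff neither player can gain by unilaterally deviating.
The Row player's best responses — vs North: South (payoff 8); vs South: North (payoff 18); vs East: South (payoff 14); vs West: North (payoff 18).
The Column player's best responses — vs North: South (payoff 12); vs South: South (payoff 20); vs East: East (payoff 14).
The only mutual best response is (North, South); neither player gains by switching there.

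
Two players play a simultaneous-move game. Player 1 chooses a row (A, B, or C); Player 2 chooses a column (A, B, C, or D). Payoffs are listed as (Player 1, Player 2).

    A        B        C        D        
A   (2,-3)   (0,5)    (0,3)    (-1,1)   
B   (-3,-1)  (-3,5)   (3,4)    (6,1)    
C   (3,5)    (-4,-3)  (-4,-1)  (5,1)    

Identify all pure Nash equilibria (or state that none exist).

(A, B) and (C, A)

Find each player's best response to every opponent strategy; NE are the intersections.
Player 1's best responses — vs A: C (payoff 3); vs B: A (payoff 0); vs C: B (payoff 3); vs D: B (payoff 6).
Player 2's best responses — vs A: B (payoff 5); vs B: B (payoff 5); vs C: A (payoff 5).
Mutual best responses occur at (A, B) and (C, A); at each, neither player gains by switching.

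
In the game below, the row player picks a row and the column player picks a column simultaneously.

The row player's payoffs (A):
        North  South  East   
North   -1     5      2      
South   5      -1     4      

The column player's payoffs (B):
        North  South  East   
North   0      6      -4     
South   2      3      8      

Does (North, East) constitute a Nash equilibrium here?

Holding the column player at East: the row player gets 2 from North but could get 4 by switching to South. The row player has a profitable deviation.

No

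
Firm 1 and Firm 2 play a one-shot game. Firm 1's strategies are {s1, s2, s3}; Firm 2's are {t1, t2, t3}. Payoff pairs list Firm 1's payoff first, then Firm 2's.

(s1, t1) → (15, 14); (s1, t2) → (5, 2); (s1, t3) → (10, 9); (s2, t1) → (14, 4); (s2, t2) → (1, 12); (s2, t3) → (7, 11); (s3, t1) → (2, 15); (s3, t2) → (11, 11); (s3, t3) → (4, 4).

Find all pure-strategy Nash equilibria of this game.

A profile is a Nash equilibrium when each player is best-responding to the other.
Firm 1's best responses — vs t1: s1 (payoff 15); vs t2: s3 (payoff 11); vs t3: s1 (payoff 10).
Firm 2's best responses — vs s1: t1 (payoff 14); vs s2: t2 (payoff 12); vs s3: t1 (payoff 15).
The only mutual best response is (s1, t1); neither player gains by switching there.

(s1, t1)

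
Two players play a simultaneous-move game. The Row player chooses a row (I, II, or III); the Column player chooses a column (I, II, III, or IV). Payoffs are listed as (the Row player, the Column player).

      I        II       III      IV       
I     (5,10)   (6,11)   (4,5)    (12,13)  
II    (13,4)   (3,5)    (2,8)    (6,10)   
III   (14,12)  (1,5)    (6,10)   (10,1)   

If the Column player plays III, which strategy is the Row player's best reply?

With the Column player fixed at III, the Row player's payoffs are: I → 4, II → 2, III → 6.
The maximum is 6, achieved by III.

III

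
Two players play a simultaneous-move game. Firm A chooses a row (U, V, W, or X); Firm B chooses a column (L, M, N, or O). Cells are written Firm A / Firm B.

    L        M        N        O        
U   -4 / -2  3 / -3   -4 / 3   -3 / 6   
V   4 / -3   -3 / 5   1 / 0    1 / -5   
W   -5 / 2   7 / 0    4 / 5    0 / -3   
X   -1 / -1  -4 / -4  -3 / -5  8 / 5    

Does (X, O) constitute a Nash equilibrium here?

Holding Firm B at O: Firm A gets 8 from X, versus -3 from U, 1 from V, 0 from W. No profitable deviation for Firm A.
Holding Firm A at X: Firm B gets 5 from O, versus -1 from L, -4 from M, -5 from N. No profitable deviation for Firm B either.

Yes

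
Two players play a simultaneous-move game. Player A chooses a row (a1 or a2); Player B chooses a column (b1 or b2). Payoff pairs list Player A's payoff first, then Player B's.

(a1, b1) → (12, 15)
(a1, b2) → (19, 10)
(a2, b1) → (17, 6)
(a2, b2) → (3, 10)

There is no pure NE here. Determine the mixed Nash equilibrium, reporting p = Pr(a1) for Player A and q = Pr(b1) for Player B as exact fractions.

p = 4/9, q = 16/21

Each player's mixing probability is pinned down by making the *other* player indifferent.
Player B indifferent between b1 and b2: p·15 + (1−p)·6 = p·10 + (1−p)·10 ⟹ 6 + 9p = 10 + 0p ⟹ p = 4/9.
Player A indifferent between a1 and a2: q·12 + (1−q)·19 = q·17 + (1−q)·3 ⟹ 19 + (-7)q = 3 + 14q ⟹ q = 16/21.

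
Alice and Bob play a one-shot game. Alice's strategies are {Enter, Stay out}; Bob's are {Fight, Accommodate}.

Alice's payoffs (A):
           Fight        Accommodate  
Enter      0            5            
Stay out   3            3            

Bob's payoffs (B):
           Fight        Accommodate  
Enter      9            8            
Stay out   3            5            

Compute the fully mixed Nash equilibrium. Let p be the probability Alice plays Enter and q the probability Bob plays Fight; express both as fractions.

Each player's mixing probability is pinned down by making the *other* player indifferent.
Bob indifferent between Fight and Accommodate: p·9 + (1−p)·3 = p·8 + (1−p)·5 ⟹ 3 + 6p = 5 + 3p ⟹ p = 2/3.
Alice indifferent between Enter and Stay out: q·0 + (1−q)·5 = q·3 + (1−q)·3 ⟹ 5 + (-5)q = 3 + 0q ⟹ q = 2/5.

p = 2/3, q = 2/5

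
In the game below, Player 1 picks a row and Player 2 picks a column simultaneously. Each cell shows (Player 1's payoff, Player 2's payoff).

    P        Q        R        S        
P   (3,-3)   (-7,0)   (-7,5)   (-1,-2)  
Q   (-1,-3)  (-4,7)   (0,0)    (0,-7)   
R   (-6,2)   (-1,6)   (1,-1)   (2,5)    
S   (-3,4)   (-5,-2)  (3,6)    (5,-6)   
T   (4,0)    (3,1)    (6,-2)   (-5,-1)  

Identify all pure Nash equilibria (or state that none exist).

Check mutual best responses: a cell is a NE iff neither player can gain by unilaterally deviating.
Player 1's best responses — vs P: T (payoff 4); vs Q: T (payoff 3); vs R: T (payoff 6); vs S: S (payoff 5).
Player 2's best responses — vs P: R (payoff 5); vs Q: Q (payoff 7); vs R: Q (payoff 6); vs S: R (payoff 6); vs T: Q (payoff 1).
The only mutual best response is (T, Q); neither player gains by switching there.

(T, Q)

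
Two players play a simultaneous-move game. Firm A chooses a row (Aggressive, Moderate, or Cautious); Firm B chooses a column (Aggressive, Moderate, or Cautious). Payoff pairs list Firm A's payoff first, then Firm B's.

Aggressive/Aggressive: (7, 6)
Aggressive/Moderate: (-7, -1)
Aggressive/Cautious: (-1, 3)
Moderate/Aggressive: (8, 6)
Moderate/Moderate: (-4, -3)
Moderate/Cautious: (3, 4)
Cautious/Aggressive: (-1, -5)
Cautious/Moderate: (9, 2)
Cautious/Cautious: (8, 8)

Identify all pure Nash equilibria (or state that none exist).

(Moderate, Aggressive) and (Cautious, Cautious)

Find each player's best response to every opponent strategy; NE are the intersections.
Firm A's best responses — vs Aggressive: Moderate (payoff 8); vs Moderate: Cautious (payoff 9); vs Cautious: Cautious (payoff 8).
Firm B's best responses — vs Aggressive: Aggressive (payoff 6); vs Moderate: Aggressive (payoff 6); vs Cautious: Cautious (payoff 8).
Mutual best responses occur at (Moderate, Aggressive) and (Cautious, Cautious); at each, neither player gains by switching.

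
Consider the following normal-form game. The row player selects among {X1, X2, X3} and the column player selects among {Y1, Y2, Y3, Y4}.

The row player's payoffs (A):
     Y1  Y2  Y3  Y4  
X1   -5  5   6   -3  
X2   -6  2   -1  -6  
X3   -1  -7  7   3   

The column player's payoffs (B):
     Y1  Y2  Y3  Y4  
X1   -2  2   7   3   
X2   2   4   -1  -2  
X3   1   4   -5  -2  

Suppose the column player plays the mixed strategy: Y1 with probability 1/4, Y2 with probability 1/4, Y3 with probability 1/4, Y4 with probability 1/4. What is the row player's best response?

X1

Compute the row player's expected payoff from each pure strategy against the given mix.
X1: (1/4)·(-5) + (1/4)·5 + (1/4)·6 + (1/4)·(-3) = 3/4
X2: (1/4)·(-6) + (1/4)·2 + (1/4)·(-1) + (1/4)·(-6) = -11/4
X3: (1/4)·(-1) + (1/4)·(-7) + (1/4)·7 + (1/4)·3 = 1/2
Highest expected payoff is 3/4, from X1.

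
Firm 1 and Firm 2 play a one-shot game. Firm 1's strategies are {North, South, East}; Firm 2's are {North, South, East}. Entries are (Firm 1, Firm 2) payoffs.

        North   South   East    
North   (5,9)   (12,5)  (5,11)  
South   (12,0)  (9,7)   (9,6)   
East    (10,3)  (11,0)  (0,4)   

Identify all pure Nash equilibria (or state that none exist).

None

Check mutual best responses: a cell is a NE iff neither player can gain by unilaterally deviating.
Firm 1's best responses — vs North: South (payoff 12); vs South: North (payoff 12); vs East: South (payoff 9).
Firm 2's best responses — vs North: East (payoff 11); vs South: South (payoff 7); vs East: East (payoff 4).
No cell has both players best-responding. For instance, Firm 1's best reply to North is South, but against South Firm 2 prefers South over North.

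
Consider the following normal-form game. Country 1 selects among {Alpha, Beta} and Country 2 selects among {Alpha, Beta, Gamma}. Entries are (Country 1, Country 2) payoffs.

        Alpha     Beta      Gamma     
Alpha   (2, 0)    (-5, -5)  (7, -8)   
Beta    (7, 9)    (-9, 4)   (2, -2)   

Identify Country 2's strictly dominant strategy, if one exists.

Alpha

A strategy is strictly dominant if it gives Country 2 a strictly higher payoff than every other strategy, against every choice by the opponent.
Alpha strictly dominates: vs Alpha: 0 > each of {-5, -8}; vs Beta: 9 > each of {4, -2}.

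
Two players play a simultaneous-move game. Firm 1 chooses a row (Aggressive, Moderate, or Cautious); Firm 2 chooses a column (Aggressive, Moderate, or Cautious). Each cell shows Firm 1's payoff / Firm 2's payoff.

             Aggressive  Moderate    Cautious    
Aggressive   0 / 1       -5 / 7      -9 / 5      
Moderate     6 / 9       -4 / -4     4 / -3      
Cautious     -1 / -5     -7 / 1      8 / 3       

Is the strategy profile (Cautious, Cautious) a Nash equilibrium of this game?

Holding Firm 2 at Cautious: Firm 1 gets 8 from Cautious, versus -9 from Aggressive, 4 from Moderate. No profitable deviation for Firm 1.
Holding Firm 1 at Cautious: Firm 2 gets 3 from Cautious, versus -5 from Aggressive, 1 from Moderate. No profitable deviation for Firm 2 either.

Yes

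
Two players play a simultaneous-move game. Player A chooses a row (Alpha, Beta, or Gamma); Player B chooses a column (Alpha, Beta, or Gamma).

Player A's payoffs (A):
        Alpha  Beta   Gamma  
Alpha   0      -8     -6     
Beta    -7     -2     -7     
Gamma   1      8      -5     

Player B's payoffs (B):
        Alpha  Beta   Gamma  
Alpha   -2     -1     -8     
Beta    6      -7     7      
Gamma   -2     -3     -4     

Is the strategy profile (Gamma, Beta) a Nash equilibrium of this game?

Holding Player B at Beta: Player A gets 8 from Gamma, versus -8 from Alpha, -2 from Beta. No profitable deviation for Player A.
Holding Player A at Gamma: Player B gets -3 from Beta but could get -2 by switching to Alpha. Player B has a profitable deviation.

No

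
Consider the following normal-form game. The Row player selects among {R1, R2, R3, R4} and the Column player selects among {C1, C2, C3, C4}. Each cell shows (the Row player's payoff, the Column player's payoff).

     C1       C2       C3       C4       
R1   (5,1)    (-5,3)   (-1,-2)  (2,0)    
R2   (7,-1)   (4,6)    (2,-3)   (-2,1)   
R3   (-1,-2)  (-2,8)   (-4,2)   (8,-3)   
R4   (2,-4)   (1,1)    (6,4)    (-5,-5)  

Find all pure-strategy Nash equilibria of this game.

A profile is a Nash equilibrium when each player is best-responding to the other.
The Row player's best responses — vs C1: R2 (payoff 7); vs C2: R2 (payoff 4); vs C3: R4 (payoff 6); vs C4: R3 (payoff 8).
The Column player's best responses — vs R1: C2 (payoff 3); vs R2: C2 (payoff 6); vs R3: C2 (payoff 8); vs R4: C3 (payoff 4).
Mutual best responses occur at (R2, C2) and (R4, C3); at each, neither player gains by switching.

(R2, C2) and (R4, C3)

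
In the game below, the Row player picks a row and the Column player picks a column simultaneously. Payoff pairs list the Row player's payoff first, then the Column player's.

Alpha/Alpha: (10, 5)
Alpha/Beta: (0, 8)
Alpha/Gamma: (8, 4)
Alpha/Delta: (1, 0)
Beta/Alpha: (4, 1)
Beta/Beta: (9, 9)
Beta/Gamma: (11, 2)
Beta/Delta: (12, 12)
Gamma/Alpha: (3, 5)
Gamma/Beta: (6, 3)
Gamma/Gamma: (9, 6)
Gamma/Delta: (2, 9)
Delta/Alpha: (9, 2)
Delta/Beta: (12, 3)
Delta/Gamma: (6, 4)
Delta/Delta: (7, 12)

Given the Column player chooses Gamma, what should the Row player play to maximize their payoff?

With the Column player fixed at Gamma, the Row player's payoffs are: Alpha → 8, Beta → 11, Gamma → 9, Delta → 6.
The maximum is 11, achieved by Beta.

Beta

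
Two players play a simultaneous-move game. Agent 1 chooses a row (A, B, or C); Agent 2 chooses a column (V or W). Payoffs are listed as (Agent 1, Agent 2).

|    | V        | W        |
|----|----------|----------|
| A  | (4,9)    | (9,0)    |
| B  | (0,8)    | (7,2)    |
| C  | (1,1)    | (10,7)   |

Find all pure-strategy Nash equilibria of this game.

A profile is a Nash equilibrium when each player is best-responding to the other.
Agent 1's best responses — vs V: A (payoff 4); vs W: C (payoff 10).
Agent 2's best responses — vs A: V (payoff 9); vs B: V (payoff 8); vs C: W (payoff 7).
Mutual best responses occur at (A, V) and (C, W); at each, neither player gains by switching.

(A, V) and (C, W)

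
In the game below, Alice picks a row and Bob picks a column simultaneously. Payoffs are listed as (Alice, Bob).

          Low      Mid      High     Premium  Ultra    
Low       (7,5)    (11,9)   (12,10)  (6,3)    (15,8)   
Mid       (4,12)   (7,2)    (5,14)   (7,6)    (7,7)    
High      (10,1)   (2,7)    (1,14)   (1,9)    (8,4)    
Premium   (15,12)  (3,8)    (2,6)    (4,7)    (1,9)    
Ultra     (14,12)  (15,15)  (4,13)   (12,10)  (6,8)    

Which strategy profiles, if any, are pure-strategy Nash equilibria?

Check mutual best responses: a cell is a NE iff neither player can gain by unilaterally deviating.
Alice's best responses — vs Low: Premium (payoff 15); vs Mid: Ultra (payoff 15); vs High: Low (payoff 12); vs Premium: Ultra (payoff 12); vs Ultra: Low (payoff 15).
Bob's best responses — vs Low: High (payoff 10); vs Mid: High (payoff 14); vs High: High (payoff 14); vs Premium: Low (payoff 12); vs Ultra: Mid (payoff 15).
Mutual best responses occur at (Low, High), (Premium, Low), and (Ultra, Mid); at each, neither player gains by switching.

(Low, High), (Premium, Low), and (Ultra, Mid)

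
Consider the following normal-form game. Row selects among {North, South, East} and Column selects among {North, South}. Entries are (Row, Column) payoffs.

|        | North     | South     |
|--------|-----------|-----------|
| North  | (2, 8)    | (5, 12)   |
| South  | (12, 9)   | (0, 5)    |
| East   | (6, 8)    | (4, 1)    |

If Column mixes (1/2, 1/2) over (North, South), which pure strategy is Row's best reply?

South

Row's best reply maximizes expected payoff against the mix.
North: (1/2)·2 + (1/2)·5 = 7/2
South: (1/2)·12 + (1/2)·0 = 6
East: (1/2)·6 + (1/2)·4 = 5
Highest expected payoff is 6, from South.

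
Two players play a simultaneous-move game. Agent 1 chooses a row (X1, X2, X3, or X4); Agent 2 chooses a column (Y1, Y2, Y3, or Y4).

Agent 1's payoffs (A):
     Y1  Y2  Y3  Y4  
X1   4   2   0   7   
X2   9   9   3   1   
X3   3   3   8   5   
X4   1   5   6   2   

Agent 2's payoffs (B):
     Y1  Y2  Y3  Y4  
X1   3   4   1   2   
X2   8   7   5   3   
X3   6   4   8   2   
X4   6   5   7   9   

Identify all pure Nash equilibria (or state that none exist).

A profile is a Nash equilibrium when each player is best-responding to the other.
Agent 1's best responses — vs Y1: X2 (payoff 9); vs Y2: X2 (payoff 9); vs Y3: X3 (payoff 8); vs Y4: X1 (payoff 7).
Agent 2's best responses — vs X1: Y2 (payoff 4); vs X2: Y1 (payoff 8); vs X3: Y3 (payoff 8); vs X4: Y4 (payoff 9).
Mutual best responses occur at (X2, Y1) and (X3, Y3); at each, neither player gains by switching.

(X2, Y1) and (X3, Y3)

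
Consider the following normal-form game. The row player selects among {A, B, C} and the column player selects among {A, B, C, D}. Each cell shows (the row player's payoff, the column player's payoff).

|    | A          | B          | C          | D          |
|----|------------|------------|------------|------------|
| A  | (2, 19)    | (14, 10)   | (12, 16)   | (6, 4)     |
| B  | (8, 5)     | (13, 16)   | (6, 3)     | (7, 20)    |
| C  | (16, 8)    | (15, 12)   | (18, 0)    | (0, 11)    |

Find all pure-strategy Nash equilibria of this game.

(B, D) and (C, B)

A profile is a Nash equilibrium when each player is best-responding to the other.
The row player's best responses — vs A: C (payoff 16); vs B: C (payoff 15); vs C: C (payoff 18); vs D: B (payoff 7).
The column player's best responses — vs A: A (payoff 19); vs B: D (payoff 20); vs C: B (payoff 12).
Mutual best responses occur at (B, D) and (C, B); at each, neither player gains by switching.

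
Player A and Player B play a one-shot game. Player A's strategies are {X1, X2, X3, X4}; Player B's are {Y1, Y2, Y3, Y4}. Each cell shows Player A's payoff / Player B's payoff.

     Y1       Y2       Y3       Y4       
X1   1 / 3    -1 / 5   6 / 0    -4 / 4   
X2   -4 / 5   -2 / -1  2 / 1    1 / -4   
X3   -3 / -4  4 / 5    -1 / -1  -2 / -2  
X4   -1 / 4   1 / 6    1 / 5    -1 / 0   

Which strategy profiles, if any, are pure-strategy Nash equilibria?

A profile is a Nash equilibrium when each player is best-responding to the other.
Player A's best responses — vs Y1: X1 (payoff 1); vs Y2: X3 (payoff 4); vs Y3: X1 (payoff 6); vs Y4: X2 (payoff 1).
Player B's best responses — vs X1: Y2 (payoff 5); vs X2: Y1 (payoff 5); vs X3: Y2 (payoff 5); vs X4: Y2 (payoff 6).
The only mutual best response is (X3, Y2); neither player gains by switching there.

(X3, Y2)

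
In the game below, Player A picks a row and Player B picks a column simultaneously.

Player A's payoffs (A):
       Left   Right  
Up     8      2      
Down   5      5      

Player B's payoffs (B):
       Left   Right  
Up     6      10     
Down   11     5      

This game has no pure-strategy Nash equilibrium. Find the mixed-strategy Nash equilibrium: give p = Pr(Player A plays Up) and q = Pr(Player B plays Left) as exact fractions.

Each player's mixing probability is pinned down by making the *other* player indifferent.
Player B indifferent between Left and Right: p·6 + (1−p)·11 = p·10 + (1−p)·5 ⟹ 11 + (-5)p = 5 + 5p ⟹ p = 3/5.
Player A indifferent between Up and Down: q·8 + (1−q)·2 = q·5 + (1−q)·5 ⟹ 2 + 6q = 5 + 0q ⟹ q = 1/2.

p = 3/5, q = 1/2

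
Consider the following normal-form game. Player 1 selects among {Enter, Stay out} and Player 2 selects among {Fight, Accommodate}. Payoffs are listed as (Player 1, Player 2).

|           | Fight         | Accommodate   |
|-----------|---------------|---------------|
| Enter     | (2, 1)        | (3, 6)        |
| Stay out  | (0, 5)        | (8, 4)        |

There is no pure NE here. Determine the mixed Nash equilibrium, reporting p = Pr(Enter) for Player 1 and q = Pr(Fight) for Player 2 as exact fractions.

Each player's mixing probability is pinned down by making the *other* player indifferent.
Player 2 indifferent between Fight and Accommodate: p·1 + (1−p)·5 = p·6 + (1−p)·4 ⟹ 5 + (-4)p = 4 + 2p ⟹ p = 1/6.
Player 1 indifferent between Enter and Stay out: q·2 + (1−q)·3 = q·0 + (1−q)·8 ⟹ 3 + (-1)q = 8 + (-8)q ⟹ q = 5/7.

p = 1/6, q = 5/7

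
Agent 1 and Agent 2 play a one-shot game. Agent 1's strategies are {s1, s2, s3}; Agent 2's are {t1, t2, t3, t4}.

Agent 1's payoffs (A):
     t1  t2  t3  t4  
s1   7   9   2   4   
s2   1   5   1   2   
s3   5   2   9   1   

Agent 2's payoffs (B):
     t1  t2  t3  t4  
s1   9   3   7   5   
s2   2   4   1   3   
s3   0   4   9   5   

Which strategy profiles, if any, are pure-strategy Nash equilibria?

(s1, t1) and (s3, t3)

Find each player's best response to every opponent strategy; NE are the intersections.
Agent 1's best responses — vs t1: s1 (payoff 7); vs t2: s1 (payoff 9); vs t3: s3 (payoff 9); vs t4: s1 (payoff 4).
Agent 2's best responses — vs s1: t1 (payoff 9); vs s2: t2 (payoff 4); vs s3: t3 (payoff 9).
Mutual best responses occur at (s1, t1) and (s3, t3); at each, neither player gains by switching.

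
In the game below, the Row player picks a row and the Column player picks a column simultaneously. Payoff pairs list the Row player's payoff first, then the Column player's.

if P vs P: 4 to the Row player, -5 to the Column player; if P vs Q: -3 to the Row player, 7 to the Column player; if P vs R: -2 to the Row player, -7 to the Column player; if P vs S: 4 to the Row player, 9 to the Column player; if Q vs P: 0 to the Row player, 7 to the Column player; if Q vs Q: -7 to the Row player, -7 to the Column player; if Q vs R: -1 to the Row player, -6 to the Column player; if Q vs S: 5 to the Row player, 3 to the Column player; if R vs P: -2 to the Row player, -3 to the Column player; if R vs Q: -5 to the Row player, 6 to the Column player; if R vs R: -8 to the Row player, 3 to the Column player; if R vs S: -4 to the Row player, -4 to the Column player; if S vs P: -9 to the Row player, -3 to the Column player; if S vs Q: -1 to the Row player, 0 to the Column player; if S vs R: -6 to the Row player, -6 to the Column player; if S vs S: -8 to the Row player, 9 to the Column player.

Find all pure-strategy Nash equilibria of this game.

Check mutual best responses: a cell is a NE iff neither player can gain by unilaterally deviating.
The Row player's best responses — vs P: P (payoff 4); vs Q: S (payoff -1); vs R: Q (payoff -1); vs S: Q (payoff 5).
The Column player's best responses — vs P: S (payoff 9); vs Q: P (payoff 7); vs R: Q (payoff 6); vs S: S (payoff 9).
No cell has both players best-responding. For instance, the Row player's best reply to P is P, but against P the Column player prefers S over P.

There is no pure-strategy Nash equilibrium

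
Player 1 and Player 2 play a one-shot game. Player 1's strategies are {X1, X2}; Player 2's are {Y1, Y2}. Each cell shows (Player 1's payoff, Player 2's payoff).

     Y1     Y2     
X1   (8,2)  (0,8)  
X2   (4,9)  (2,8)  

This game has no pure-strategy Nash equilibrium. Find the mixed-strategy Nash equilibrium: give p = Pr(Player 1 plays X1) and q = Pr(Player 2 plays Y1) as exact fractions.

Each player's mixing probability is pinned down by making the *other* player indifferent.
Player 2 indifferent between Y1 and Y2: p·2 + (1−p)·9 = p·8 + (1−p)·8 ⟹ 9 + (-7)p = 8 + 0p ⟹ p = 1/7.
Player 1 indifferent between X1 and X2: q·8 + (1−q)·0 = q·4 + (1−q)·2 ⟹ 0 + 8q = 2 + 2q ⟹ q = 1/3.

p = 1/7, q = 1/3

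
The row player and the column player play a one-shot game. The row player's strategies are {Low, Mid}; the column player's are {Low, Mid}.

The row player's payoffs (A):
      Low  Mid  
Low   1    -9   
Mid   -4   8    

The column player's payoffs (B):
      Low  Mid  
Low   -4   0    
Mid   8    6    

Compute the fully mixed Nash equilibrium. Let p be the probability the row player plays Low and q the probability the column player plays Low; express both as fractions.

p = 1/3, q = 17/22

In a mixed NE each player is indifferent between their pure strategies, so the opponent's mix sets the indifference.
The column player indifferent between Low and Mid: p·(-4) + (1−p)·8 = p·0 + (1−p)·6 ⟹ 8 + (-12)p = 6 + (-6)p ⟹ p = 1/3.
The row player indifferent between Low and Mid: q·1 + (1−q)·(-9) = q·(-4) + (1−q)·8 ⟹ (-9) + 10q = 8 + (-12)q ⟹ q = 17/22.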